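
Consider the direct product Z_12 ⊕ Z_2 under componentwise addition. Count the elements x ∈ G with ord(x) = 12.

8

An element (a,b) has order lcm(ord(a), ord(b)); count pairs with lcm equal to 12.
Enumerating gives 8 such elements.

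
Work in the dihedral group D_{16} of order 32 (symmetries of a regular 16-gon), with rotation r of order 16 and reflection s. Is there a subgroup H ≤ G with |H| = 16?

Yes

16 | 32. A subgroup of order 16 is {e, r, r^2, r^3, r^4, r^5, r^6, r^7, r^8, r^9, r^10, r^11, r^12, r^13, r^14, r^15}.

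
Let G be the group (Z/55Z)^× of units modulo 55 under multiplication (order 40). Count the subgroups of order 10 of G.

|G| = 40 and 10 | 40, so subgroups of order 10 are possible by Lagrange.
The subgroups of order 10 are: {1, 4, 9, 14, 16, 26, 31, 34, 36, 49}; {1, 16, 19, 24, 26, 29, 31, 36, 39, 54}; {1, 6, 16, 21, 26, 31, 36, 41, 46, 51}.
So G has 3 subgroups of order 10.

3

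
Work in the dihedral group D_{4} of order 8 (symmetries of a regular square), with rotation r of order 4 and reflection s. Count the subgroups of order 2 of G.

5

|G| = 8 and 2 | 8, so subgroups of order 2 are possible by Lagrange.
The subgroups of order 2 are: {e, r^2}; {e, r^2s}; {e, r^3s}; {e, rs}; … (5 in all).
So G has 5 subgroups of order 2.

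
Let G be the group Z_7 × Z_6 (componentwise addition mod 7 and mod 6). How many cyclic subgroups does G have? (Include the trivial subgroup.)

8

Group the elements of G by the cyclic subgroup they generate; each cyclic subgroup of order d accounts for φ(d) elements.
Cyclic subgroups by order — order 1: 1; order 2: 1; order 3: 1; order 6: 1; order 7: 1; order 14: 1; order 21: 1; order 42: 1.
Total: 8.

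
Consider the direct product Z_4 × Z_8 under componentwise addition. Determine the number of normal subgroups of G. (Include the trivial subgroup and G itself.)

G is abelian, so every subgroup is normal.
G has 22 subgroups in total, hence 22 normal subgroups.

22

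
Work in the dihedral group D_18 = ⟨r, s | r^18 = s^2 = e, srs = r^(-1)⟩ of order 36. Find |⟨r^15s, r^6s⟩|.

|⟨r^15s⟩| = 2 and |⟨r^6s⟩| = 2, so |H| is a multiple of lcm(2, 2) = 2 and divides |G| = 36.
Closing under the operation: H = {e, r^9, r^6s, r^15s}, so |H| = 4.

4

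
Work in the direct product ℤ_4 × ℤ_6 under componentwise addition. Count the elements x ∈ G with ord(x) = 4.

An element (a,b) has order lcm(ord(a), ord(b)); count pairs with lcm equal to 4.
Enumerating gives 4 such elements.

4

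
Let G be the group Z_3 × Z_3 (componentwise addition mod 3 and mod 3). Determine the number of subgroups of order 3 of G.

|G| = 9 and 3 | 9, so subgroups of order 3 are possible by Lagrange.
The subgroups of order 3 are: {(0,0), (0,1), (0,2)}; {(0,0), (1,0), (2,0)}; {(0,0), (1,1), (2,2)}; {(0,0), (1,2), (2,1)}.
So G has 4 subgroups of order 3.

4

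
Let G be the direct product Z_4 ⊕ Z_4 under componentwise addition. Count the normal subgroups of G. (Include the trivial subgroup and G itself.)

G is abelian, so every subgroup is normal.
G has 15 subgroups in total, hence 15 normal subgroups.

15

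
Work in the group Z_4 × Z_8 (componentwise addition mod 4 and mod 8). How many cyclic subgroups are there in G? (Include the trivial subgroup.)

14

Group the elements of G by the cyclic subgroup they generate; each cyclic subgroup of order d accounts for φ(d) elements.
Cyclic subgroups by order — order 1: 1; order 2: 3; order 4: 6; order 8: 4.
Total: 14.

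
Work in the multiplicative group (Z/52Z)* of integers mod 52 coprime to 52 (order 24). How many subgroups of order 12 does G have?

|G| = 24 and 12 | 24, so subgroups of order 12 are possible by Lagrange.
The subgroups of order 12 are: {1, 7, 9, 11, 15, 17, 19, 25, 29, 31, 47, 49}; {1, 5, 9, 17, 21, 25, 29, 33, 37, 41, 45, 49}; {1, 3, 9, 17, 23, 25, 27, 29, 35, 43, 49, 51}.
So G has 3 subgroups of order 12.

3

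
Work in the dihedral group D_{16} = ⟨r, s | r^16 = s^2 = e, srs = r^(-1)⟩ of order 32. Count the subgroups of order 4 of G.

9

|G| = 32 and 4 | 32, so subgroups of order 4 are possible by Lagrange.
The subgroups of order 4 are: {e, r^8, r^2s, r^10s}; {e, r^8, r^3s, r^11s}; {e, r^4, r^8, r^12}; {e, r^8, r^4s, r^12s}; … (9 in all).
So G has 9 subgroups of order 4.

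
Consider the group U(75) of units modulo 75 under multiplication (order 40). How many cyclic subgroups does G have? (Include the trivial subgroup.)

12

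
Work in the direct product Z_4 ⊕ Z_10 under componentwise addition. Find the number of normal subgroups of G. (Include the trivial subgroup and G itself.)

G is abelian, so every subgroup is normal.
G has 16 subgroups in total, hence 16 normal subgroups.

16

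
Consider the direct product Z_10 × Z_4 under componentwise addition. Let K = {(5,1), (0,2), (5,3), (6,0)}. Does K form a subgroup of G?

The identity (0,0) ∉ K, so K is not a subgroup.

No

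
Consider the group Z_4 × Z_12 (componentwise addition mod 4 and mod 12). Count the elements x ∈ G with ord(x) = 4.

An element (a,b) has order lcm(ord(a), ord(b)); count pairs with lcm equal to 4.
Enumerating gives 12 such elements.

12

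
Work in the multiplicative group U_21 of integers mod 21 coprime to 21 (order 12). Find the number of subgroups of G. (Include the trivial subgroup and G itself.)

10

|G| = 12, so by Lagrange every subgroup order divides 12. Divisors: 1, 2, 3, 4, 6, 12.
Subgroups by order — order 1: 1; order 2: 3; order 3: 1; order 4: 1; order 6: 3; order 12: 1.
Total: 1 + 3 + 1 + 1 + 3 + 1 = 10.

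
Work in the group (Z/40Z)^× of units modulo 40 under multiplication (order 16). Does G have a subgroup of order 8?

8 | 16. A subgroup of order 8 is {1, 7, 9, 11, 13, 19, 23, 37}.

Yes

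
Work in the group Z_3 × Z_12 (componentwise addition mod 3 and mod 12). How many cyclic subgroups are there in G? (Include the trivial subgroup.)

15

Group the elements of G by the cyclic subgroup they generate; each cyclic subgroup of order d accounts for φ(d) elements.
Cyclic subgroups by order — order 1: 1; order 2: 1; order 3: 4; order 4: 1; order 6: 4; order 12: 4.
Total: 15.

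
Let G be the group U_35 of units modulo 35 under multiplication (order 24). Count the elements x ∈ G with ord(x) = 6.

The elements of order 6 are: 4, 9, 19, 24, 26, 31.
That's 6.

6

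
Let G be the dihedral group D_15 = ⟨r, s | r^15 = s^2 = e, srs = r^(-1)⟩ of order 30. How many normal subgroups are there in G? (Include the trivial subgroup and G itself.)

5

G has 28 subgroups. Checking conjugation-invariance by order — order 1: 1/1 normal; order 2: 0/15 normal; order 3: 1/1 normal; order 5: 1/1 normal; order 6: 0/5 normal; order 10: 0/3 normal; order 15: 1/1 normal; order 30: 1/1 normal.
Total normal subgroups: 5.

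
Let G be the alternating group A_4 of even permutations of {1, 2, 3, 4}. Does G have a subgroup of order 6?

No

6 | 12, so Lagrange does not rule it out; but checking all subgroups of G, none has order 6.
(A_4 is the standard example that the converse of Lagrange fails.)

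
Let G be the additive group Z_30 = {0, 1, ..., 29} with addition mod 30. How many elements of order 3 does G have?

2

In a cyclic group of order 30, the number of elements of order d (for d | 30) is φ(d).
φ(3) = 2.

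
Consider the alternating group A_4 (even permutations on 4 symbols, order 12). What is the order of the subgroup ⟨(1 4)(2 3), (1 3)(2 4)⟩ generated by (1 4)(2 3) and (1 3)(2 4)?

|⟨(1 4)(2 3)⟩| = 2 and |⟨(1 3)(2 4)⟩| = 2, so |H| is a multiple of lcm(2, 2) = 2 and divides |G| = 12.
Closing under the operation: H = {e, (1 2)(3 4), (1 3)(2 4), (1 4)(2 3)}, so |H| = 4.

4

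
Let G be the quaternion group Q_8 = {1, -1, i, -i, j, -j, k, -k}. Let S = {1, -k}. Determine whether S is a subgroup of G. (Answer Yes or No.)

No

-k ∈ S but its inverse k ∉ S, so S is not a subgroup.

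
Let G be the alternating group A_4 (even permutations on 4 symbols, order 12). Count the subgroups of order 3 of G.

4

|G| = 12 and 3 | 12, so subgroups of order 3 are possible by Lagrange.
The subgroups of order 3 are: {e, (1 2 3), (1 3 2)}; {e, (1 2 4), (1 4 2)}; {e, (1 3 4), (1 4 3)}; {e, (2 3 4), (2 4 3)}.
So G has 4 subgroups of order 3.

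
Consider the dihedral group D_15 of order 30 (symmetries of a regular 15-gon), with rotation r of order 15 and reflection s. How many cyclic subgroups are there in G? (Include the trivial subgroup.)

A cyclic subgroup of order d is generated by each of its φ(d) elements of order d, so the cyclic subgroups of order d number (#elements of order d)/φ(d).
Cyclic subgroups by order — order 1: 1; order 2: 15; order 3: 1; order 5: 1; order 15: 1.
Total: 19.

19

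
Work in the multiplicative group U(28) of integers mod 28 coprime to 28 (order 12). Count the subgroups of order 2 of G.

3

|G| = 12 and 2 | 12, so subgroups of order 2 are possible by Lagrange.
The subgroups of order 2 are: {1, 13}; {1, 15}; {1, 27}.
So G has 3 subgroups of order 2.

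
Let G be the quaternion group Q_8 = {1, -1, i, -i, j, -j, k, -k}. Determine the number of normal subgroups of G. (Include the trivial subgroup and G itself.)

G has 6 subgroups. Checking conjugation-invariance by order — order 1: 1/1 normal; order 2: 1/1 normal; order 4: 3/3 normal; order 8: 1/1 normal.
Total normal subgroups: 6.

6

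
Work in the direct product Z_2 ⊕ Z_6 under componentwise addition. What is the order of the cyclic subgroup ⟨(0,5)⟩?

6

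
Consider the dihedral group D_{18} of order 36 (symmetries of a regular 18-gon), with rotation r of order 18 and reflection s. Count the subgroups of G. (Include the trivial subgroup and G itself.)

|G| = 36, so by Lagrange every subgroup order divides 36. Divisors: 1, 2, 3, 4, 6, 9, 12, 18, 36.
Subgroups by order — order 1: 1; order 2: 19; order 3: 1; order 4: 9; order 6: 7; order 9: 1; order 12: 3; order 18: 3; order 36: 1.
Total: 1 + 19 + 1 + 9 + 7 + 1 + 3 + 3 + 1 = 45.

45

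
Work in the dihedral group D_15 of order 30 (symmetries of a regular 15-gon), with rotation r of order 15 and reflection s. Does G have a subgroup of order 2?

2 | 30. A subgroup of order 2 is {e, r^10s}.

Yes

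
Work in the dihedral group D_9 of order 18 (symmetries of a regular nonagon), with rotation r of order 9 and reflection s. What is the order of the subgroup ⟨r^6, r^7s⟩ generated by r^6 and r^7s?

|⟨r^6⟩| = 3 and |⟨r^7s⟩| = 2, so |H| is a multiple of lcm(3, 2) = 6 and divides |G| = 18.
Closing under the operation: H = {e, r^3, r^6, rs, r^4s, r^7s}, so |H| = 6.

6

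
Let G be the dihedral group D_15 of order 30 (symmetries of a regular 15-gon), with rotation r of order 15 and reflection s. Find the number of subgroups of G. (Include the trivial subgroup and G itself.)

|G| = 30, so by Lagrange every subgroup order divides 30. Divisors: 1, 2, 3, 5, 6, 10, 15, 30.
Subgroups by order — order 1: 1; order 2: 15; order 3: 1; order 5: 1; order 6: 5; order 10: 3; order 15: 1; order 30: 1.
Total: 1 + 15 + 1 + 1 + 5 + 3 + 1 + 1 = 28.

28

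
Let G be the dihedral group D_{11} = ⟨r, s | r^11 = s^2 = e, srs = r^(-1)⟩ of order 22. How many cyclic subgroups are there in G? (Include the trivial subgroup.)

Group the elements of G by the cyclic subgroup they generate; each cyclic subgroup of order d accounts for φ(d) elements.
Cyclic subgroups by order — order 1: 1; order 2: 11; order 11: 1.
Total: 13.

13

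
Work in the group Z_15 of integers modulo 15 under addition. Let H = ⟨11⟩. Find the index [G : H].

1

|⟨11⟩| = 15 and |G| = 15.
By Lagrange, [G : H] = |G|/|H| = 15/15 = 1.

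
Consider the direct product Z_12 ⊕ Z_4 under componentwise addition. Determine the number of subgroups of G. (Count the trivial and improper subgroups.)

30

|G| = 48, so by Lagrange every subgroup order divides 48. Divisors: 1, 2, 3, 4, 6, 8, 12, 16, 24, 48.
Subgroups by order — order 1: 1; order 2: 3; order 3: 1; order 4: 7; order 6: 3; order 8: 3; order 12: 7; order 16: 1; order 24: 3; order 48: 1.
Total: 1 + 3 + 1 + 7 + 3 + 3 + 7 + 1 + 3 + 1 = 30.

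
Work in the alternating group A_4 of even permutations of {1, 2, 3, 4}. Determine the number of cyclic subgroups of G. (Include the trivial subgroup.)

8

Group the elements of G by the cyclic subgroup they generate; each cyclic subgroup of order d accounts for φ(d) elements.
Cyclic subgroups by order — order 1: 1; order 2: 3; order 3: 4.
Total: 8.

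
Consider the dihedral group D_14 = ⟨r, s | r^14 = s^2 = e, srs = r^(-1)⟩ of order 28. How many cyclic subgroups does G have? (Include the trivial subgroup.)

Each element a generates a cyclic subgroup ⟨a⟩; distinct elements may generate the same one (a cyclic group of order d has φ(d) generators).
Cyclic subgroups by order — order 1: 1; order 2: 15; order 7: 1; order 14: 1.
Total: 18.

18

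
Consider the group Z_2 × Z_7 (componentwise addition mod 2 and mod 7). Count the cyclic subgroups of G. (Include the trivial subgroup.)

4

A cyclic subgroup of order d is generated by each of its φ(d) elements of order d, so the cyclic subgroups of order d number (#elements of order d)/φ(d).
Cyclic subgroups by order — order 1: 1; order 2: 1; order 7: 1; order 14: 1.
Total: 4.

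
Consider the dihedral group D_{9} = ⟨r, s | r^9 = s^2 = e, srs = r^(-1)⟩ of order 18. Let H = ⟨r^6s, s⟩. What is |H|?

|⟨r^6s⟩| = 2 and |⟨s⟩| = 2, so |H| is a multiple of lcm(2, 2) = 2 and divides |G| = 18.
Closing under the operation: H = {e, r^3, r^6, s, r^3s, r^6s}, so |H| = 6.

6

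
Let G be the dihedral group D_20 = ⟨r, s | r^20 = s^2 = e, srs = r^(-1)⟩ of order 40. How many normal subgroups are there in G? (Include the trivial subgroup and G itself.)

9

G has 48 subgroups. Checking conjugation-invariance by order — order 1: 1/1 normal; order 2: 1/21 normal; order 4: 1/11 normal; order 5: 1/1 normal; order 8: 0/5 normal; order 10: 1/5 normal; order 20: 3/3 normal; order 40: 1/1 normal.
Total normal subgroups: 9.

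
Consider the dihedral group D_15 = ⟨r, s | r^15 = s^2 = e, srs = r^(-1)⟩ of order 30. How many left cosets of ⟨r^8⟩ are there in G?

|⟨r^8⟩| = 15 and |G| = 30.
By Lagrange, [G : H] = |G|/|H| = 30/15 = 2.

2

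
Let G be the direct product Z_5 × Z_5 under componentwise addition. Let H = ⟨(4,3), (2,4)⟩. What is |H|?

5

|⟨(4,3)⟩| = 5 and |⟨(2,4)⟩| = 5, so |H| is a multiple of lcm(5, 5) = 5 and divides |G| = 25.
Closing under the operation: H = {(0,0), (1,2), (2,4), (3,1), (4,3)}, so |H| = 5.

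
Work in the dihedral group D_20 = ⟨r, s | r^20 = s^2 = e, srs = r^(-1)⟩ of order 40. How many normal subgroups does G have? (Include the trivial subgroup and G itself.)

9

G has 48 subgroups. Checking conjugation-invariance by order — order 1: 1/1 normal; order 2: 1/21 normal; order 4: 1/11 normal; order 5: 1/1 normal; order 8: 0/5 normal; order 10: 1/5 normal; order 20: 3/3 normal; order 40: 1/1 normal.
Total normal subgroups: 9.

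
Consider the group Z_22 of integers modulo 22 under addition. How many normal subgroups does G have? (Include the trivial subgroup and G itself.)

4

G is abelian, so every subgroup is normal.
G has 4 subgroups in total, hence 4 normal subgroups.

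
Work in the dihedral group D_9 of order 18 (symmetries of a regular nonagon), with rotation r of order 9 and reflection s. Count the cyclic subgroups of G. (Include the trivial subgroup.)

12

Each element a generates a cyclic subgroup ⟨a⟩; distinct elements may generate the same one (a cyclic group of order d has φ(d) generators).
Cyclic subgroups by order — order 1: 1; order 2: 9; order 3: 1; order 9: 1.
Total: 12.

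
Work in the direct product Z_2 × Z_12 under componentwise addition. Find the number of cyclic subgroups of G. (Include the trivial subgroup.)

Each element a generates a cyclic subgroup ⟨a⟩; distinct elements may generate the same one (a cyclic group of order d has φ(d) generators).
Cyclic subgroups by order — order 1: 1; order 2: 3; order 3: 1; order 4: 2; order 6: 3; order 12: 2.
Total: 12.

12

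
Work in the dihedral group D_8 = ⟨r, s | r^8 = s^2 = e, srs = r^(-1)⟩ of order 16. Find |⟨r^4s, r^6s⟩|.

8

|⟨r^4s⟩| = 2 and |⟨r^6s⟩| = 2, so |H| is a multiple of lcm(2, 2) = 2 and divides |G| = 16.
Closing under the operation: H = {e, r^2, r^4, r^6, s, r^2s, r^4s, r^6s}, so |H| = 8.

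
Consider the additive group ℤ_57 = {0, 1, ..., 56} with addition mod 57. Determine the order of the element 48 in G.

19

In ℤ_57, the order of an element a is n/gcd(a, n).
gcd(48, 57) = 3, so |⟨48⟩| = 57/3 = 19.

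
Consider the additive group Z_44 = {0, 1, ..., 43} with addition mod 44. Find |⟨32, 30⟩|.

22

|⟨32⟩| = 11 and |⟨30⟩| = 22, so |H| is a multiple of lcm(11, 22) = 22 and divides |G| = 44.
Closing under the operation: H = {0, 2, 4, 6, 8, 10, 12, 14, 16, 18, 20, 22, 24, 26, 28, 30, 32, 34, 36, 38, 40, 42}, so |H| = 22.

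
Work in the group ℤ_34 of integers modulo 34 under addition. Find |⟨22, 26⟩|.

17

|⟨22⟩| = 17 and |⟨26⟩| = 17, so |H| is a multiple of lcm(17, 17) = 17 and divides |G| = 34.
Closing under the operation: H = {0, 2, 4, 6, 8, 10, 12, 14, 16, 18, 20, 22, 24, 26, 28, 30, 32}, so |H| = 17.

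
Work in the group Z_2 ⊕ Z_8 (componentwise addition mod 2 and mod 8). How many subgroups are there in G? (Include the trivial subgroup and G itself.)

11

|G| = 16, so by Lagrange every subgroup order divides 16. Divisors: 1, 2, 4, 8, 16.
Subgroups by order — order 1: 1; order 2: 3; order 4: 3; order 8: 3; order 16: 1.
Total: 1 + 3 + 3 + 3 + 1 = 11.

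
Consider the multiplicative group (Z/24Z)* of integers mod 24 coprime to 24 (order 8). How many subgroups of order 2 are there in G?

7

|G| = 8 and 2 | 8, so subgroups of order 2 are possible by Lagrange.
The subgroups of order 2 are: {1, 11}; {1, 13}; {1, 17}; {1, 19}; … (7 in all).
So G has 7 subgroups of order 2.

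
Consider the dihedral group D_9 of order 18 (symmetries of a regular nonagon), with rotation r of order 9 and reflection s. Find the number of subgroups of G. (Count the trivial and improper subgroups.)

16

|G| = 18, so by Lagrange every subgroup order divides 18. Divisors: 1, 2, 3, 6, 9, 18.
Subgroups by order — order 1: 1; order 2: 9; order 3: 1; order 6: 3; order 9: 1; order 18: 1.
Total: 1 + 9 + 1 + 3 + 1 + 1 = 16.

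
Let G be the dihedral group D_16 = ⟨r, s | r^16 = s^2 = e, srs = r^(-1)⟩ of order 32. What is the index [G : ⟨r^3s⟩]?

16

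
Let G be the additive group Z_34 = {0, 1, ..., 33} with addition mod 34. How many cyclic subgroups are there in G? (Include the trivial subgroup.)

4

Each element a generates a cyclic subgroup ⟨a⟩; distinct elements may generate the same one (a cyclic group of order d has φ(d) generators).
Cyclic subgroups by order — order 1: 1; order 2: 1; order 17: 1; order 34: 1.
Total: 4.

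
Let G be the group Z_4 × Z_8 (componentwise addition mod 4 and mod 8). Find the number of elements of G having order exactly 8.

An element (a,b) has order lcm(ord(a), ord(b)); count pairs with lcm equal to 8.
Enumerating gives 16 such elements.

16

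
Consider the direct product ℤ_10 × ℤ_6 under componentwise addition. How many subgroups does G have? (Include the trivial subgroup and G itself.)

|G| = 60, so by Lagrange every subgroup order divides 60. Divisors: 1, 2, 3, 4, 5, 6, 10, 12, 15, 20, 30, 60.
Subgroups by order — order 1: 1; order 2: 3; order 3: 1; order 4: 1; order 5: 1; order 6: 3; order 10: 3; order 12: 1; order 15: 1; order 20: 1; order 30: 3; order 60: 1.
Total: 1 + 3 + 1 + 1 + 1 + 3 + 3 + 1 + 1 + 1 + 3 + 1 = 20.

20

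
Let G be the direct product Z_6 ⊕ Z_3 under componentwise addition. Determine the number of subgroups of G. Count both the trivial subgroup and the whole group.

|G| = 18, so by Lagrange every subgroup order divides 18. Divisors: 1, 2, 3, 6, 9, 18.
Subgroups by order — order 1: 1; order 2: 1; order 3: 4; order 6: 4; order 9: 1; order 18: 1.
Total: 1 + 1 + 4 + 4 + 1 + 1 = 12.

12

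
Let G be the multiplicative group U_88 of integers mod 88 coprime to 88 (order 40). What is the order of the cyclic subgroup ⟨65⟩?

Compute successive powers of 65 mod 88: 65, 1; 65^2 ≡ 1 (mod 88).
So |⟨65⟩| = 2.

2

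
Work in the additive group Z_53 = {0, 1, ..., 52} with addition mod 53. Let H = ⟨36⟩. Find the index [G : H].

1

|⟨36⟩| = 53 and |G| = 53.
By Lagrange, [G : H] = |G|/|H| = 53/53 = 1.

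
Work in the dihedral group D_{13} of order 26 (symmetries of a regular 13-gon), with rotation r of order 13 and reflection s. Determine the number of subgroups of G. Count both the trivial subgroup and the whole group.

16

|G| = 26, so by Lagrange every subgroup order divides 26. Divisors: 1, 2, 13, 26.
Subgroups by order — order 1: 1; order 2: 13; order 13: 1; order 26: 1.
Total: 1 + 13 + 1 + 1 = 16.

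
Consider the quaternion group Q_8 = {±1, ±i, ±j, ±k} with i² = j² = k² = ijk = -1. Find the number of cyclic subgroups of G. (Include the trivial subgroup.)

Group the elements of G by the cyclic subgroup they generate; each cyclic subgroup of order d accounts for φ(d) elements.
Cyclic subgroups by order — order 1: 1; order 2: 1; order 4: 3.
Total: 5.

5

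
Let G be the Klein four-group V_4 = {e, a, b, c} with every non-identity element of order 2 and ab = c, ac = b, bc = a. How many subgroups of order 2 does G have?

3

|G| = 4 and 2 | 4, so subgroups of order 2 are possible by Lagrange.
The subgroups of order 2 are: {e, a}; {e, b}; {e, c}.
So G has 3 subgroups of order 2.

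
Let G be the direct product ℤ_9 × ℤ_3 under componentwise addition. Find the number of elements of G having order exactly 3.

An element (a,b) has order lcm(ord(a), ord(b)); count pairs with lcm equal to 3.
Enumerating gives 8 such elements.

8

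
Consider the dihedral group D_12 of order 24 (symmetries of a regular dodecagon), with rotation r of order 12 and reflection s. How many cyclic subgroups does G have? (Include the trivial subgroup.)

A cyclic subgroup of order d is generated by each of its φ(d) elements of order d, so the cyclic subgroups of order d number (#elements of order d)/φ(d).
Cyclic subgroups by order — order 1: 1; order 2: 13; order 3: 1; order 4: 1; order 6: 1; order 12: 1.
Total: 18.

18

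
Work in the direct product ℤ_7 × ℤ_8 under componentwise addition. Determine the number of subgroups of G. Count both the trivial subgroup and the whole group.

|G| = 56, so by Lagrange every subgroup order divides 56. Divisors: 1, 2, 4, 7, 8, 14, 28, 56.
Subgroups by order — order 1: 1; order 2: 1; order 4: 1; order 7: 1; order 8: 1; order 14: 1; order 28: 1; order 56: 1.
Total: 1 + 1 + 1 + 1 + 1 + 1 + 1 + 1 = 8.

8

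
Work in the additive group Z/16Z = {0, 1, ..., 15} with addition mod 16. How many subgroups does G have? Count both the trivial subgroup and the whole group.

5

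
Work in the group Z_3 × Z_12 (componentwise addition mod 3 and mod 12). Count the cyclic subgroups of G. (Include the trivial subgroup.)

15

Group the elements of G by the cyclic subgroup they generate; each cyclic subgroup of order d accounts for φ(d) elements.
Cyclic subgroups by order — order 1: 1; order 2: 1; order 3: 4; order 4: 1; order 6: 4; order 12: 4.
Total: 15.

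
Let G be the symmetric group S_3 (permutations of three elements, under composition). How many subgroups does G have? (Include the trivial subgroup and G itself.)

6

|G| = 6, so by Lagrange every subgroup order divides 6. Divisors: 1, 2, 3, 6.
Subgroups by order — order 1: 1; order 2: 3; order 3: 1; order 6: 1.
Total: 1 + 3 + 1 + 1 = 6.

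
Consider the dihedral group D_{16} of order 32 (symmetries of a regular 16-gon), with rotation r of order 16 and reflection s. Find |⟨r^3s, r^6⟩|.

16

|⟨r^3s⟩| = 2 and |⟨r^6⟩| = 8, so |H| is a multiple of lcm(2, 8) = 8 and divides |G| = 32.
Closing under the operation: H = {e, r^2, r^4, r^6, r^8, r^10, r^12, r^14, rs, r^3s, r^5s, r^7s, r^9s, r^11s, r^13s, r^15s}, so |H| = 16.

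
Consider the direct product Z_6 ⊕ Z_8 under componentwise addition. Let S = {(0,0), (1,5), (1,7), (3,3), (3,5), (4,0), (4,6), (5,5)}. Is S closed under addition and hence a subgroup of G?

No

(1,7) ∈ S but its inverse (5,1) ∉ S, so S is not a subgroup.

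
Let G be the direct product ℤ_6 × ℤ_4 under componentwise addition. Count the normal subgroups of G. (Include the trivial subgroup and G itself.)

G is abelian, so every subgroup is normal.
G has 16 subgroups in total, hence 16 normal subgroups.

16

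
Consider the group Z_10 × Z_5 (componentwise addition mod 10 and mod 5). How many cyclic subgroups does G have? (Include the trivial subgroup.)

A cyclic subgroup of order d is generated by each of its φ(d) elements of order d, so the cyclic subgroups of order d number (#elements of order d)/φ(d).
Cyclic subgroups by order — order 1: 1; order 2: 1; order 5: 6; order 10: 6.
Total: 14.

14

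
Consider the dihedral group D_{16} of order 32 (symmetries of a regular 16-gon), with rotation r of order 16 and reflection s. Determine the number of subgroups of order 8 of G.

5

|G| = 32 and 8 | 32, so subgroups of order 8 are possible by Lagrange.
The subgroups of order 8 are: {e, r^2, r^4, r^6, r^8, r^10, r^12, r^14}; {e, r^4, r^8, r^12, r^2s, r^6s, r^10s, r^14s}; {e, r^4, r^8, r^12, r^3s, r^7s, r^11s, r^15s}; {e, r^4, r^8, r^12, s, r^4s, r^8s, r^12s}; … (5 in all).
So G has 5 subgroups of order 8.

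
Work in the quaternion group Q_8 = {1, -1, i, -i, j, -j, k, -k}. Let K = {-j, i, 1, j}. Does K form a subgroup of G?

i ∈ K but its inverse -i ∉ K, so K is not a subgroup.

No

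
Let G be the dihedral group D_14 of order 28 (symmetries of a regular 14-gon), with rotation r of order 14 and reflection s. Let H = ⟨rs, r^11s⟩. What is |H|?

|⟨rs⟩| = 2 and |⟨r^11s⟩| = 2, so |H| is a multiple of lcm(2, 2) = 2 and divides |G| = 28.
Closing under the operation: H = {e, r^2, r^4, r^6, r^8, r^10, r^12, rs, r^3s, r^5s, r^7s, r^9s, r^11s, r^13s}, so |H| = 14.

14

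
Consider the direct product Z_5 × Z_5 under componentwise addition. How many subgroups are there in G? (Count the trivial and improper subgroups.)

8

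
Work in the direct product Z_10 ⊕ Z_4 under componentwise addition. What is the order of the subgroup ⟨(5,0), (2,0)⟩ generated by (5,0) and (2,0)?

|⟨(5,0)⟩| = 2 and |⟨(2,0)⟩| = 5, so |H| is a multiple of lcm(2, 5) = 10 and divides |G| = 40.
Closing under the operation: H = {(0,0), (1,0), (2,0), (3,0), (4,0), (5,0), (6,0), (7,0), (8,0), (9,0)}, so |H| = 10.

10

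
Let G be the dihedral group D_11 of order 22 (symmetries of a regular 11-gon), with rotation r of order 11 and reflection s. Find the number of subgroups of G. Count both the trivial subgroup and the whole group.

14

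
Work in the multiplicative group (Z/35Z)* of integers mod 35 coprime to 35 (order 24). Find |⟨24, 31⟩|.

|⟨24⟩| = 6 and |⟨31⟩| = 6, so |H| is a multiple of lcm(6, 6) = 6 and divides |G| = 24.
Closing under the operation: H = {1, 4, 6, 9, 11, 16, 19, 24, 26, 29, 31, 34}, so |H| = 12.

12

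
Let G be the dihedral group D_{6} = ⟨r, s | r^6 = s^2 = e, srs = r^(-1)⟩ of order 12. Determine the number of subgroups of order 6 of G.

3

|G| = 12 and 6 | 12, so subgroups of order 6 are possible by Lagrange.
The subgroups of order 6 are: {e, r, r^2, r^3, r^4, r^5}; {e, r^2, r^4, s, r^2s, r^4s}; {e, r^2, r^4, rs, r^3s, r^5s}.
So G has 3 subgroups of order 6.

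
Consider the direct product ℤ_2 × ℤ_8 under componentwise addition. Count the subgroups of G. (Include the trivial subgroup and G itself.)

11

|G| = 16, so by Lagrange every subgroup order divides 16. Divisors: 1, 2, 4, 8, 16.
Subgroups by order — order 1: 1; order 2: 3; order 4: 3; order 8: 3; order 16: 1.
Total: 1 + 3 + 3 + 3 + 1 = 11.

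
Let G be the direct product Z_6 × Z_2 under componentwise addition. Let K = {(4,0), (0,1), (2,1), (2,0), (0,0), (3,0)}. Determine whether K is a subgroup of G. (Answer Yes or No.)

No

(2,1) ∈ K but its inverse (4,1) ∉ K, so K is not a subgroup.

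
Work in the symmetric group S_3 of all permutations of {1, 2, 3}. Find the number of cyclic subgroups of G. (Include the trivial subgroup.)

5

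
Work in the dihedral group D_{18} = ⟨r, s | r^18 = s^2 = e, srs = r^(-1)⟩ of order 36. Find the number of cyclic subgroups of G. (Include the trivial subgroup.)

Group the elements of G by the cyclic subgroup they generate; each cyclic subgroup of order d accounts for φ(d) elements.
Cyclic subgroups by order — order 1: 1; order 2: 19; order 3: 1; order 6: 1; order 9: 1; order 18: 1.
Total: 24.

24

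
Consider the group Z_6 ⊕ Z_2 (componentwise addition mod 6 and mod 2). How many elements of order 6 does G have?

6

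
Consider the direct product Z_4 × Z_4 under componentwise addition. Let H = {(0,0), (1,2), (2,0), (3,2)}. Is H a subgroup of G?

|H| = 4 divides |G| = 16, consistent with Lagrange.
H contains the identity, every element's inverse is in H, and H is closed under +: it is a subgroup.
In fact H = ⟨(3,2)⟩.

Yes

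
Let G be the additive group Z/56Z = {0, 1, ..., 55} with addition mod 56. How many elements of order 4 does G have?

2

In a cyclic group of order 56, the number of elements of order d (for d | 56) is φ(d).
φ(4) = 2.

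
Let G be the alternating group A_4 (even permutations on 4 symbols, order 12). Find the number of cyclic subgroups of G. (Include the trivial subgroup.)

Each element a generates a cyclic subgroup ⟨a⟩; distinct elements may generate the same one (a cyclic group of order d has φ(d) generators).
Cyclic subgroups by order — order 1: 1; order 2: 3; order 3: 4.
Total: 8.

8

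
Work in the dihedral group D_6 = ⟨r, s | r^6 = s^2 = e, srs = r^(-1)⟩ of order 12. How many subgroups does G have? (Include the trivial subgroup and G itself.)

16

|G| = 12, so by Lagrange every subgroup order divides 12. Divisors: 1, 2, 3, 4, 6, 12.
Subgroups by order — order 1: 1; order 2: 7; order 3: 1; order 4: 3; order 6: 3; order 12: 1.
Total: 1 + 7 + 1 + 3 + 3 + 1 = 16.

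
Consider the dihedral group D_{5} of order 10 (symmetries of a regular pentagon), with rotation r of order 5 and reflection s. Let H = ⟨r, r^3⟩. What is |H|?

|⟨r⟩| = 5 and |⟨r^3⟩| = 5, so |H| is a multiple of lcm(5, 5) = 5 and divides |G| = 10.
Closing under the operation: H = {e, r, r^2, r^3, r^4}, so |H| = 5.

5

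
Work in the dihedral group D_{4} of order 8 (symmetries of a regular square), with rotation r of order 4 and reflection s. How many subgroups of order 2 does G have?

|G| = 8 and 2 | 8, so subgroups of order 2 are possible by Lagrange.
The subgroups of order 2 are: {e, r^2}; {e, r^2s}; {e, r^3s}; {e, rs}; … (5 in all).
So G has 5 subgroups of order 2.

5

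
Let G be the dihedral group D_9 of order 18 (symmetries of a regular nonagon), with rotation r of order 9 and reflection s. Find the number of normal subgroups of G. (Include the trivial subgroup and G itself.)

4

G has 16 subgroups. Checking conjugation-invariance by order — order 1: 1/1 normal; order 2: 0/9 normal; order 3: 1/1 normal; order 6: 0/3 normal; order 9: 1/1 normal; order 18: 1/1 normal.
Total normal subgroups: 4.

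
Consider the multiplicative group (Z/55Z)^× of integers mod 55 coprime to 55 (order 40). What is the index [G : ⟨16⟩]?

|⟨16⟩| = 5 and |G| = 40.
By Lagrange, [G : H] = |G|/|H| = 40/5 = 8.

8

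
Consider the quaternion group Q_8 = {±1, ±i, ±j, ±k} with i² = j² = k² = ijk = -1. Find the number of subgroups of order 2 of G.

1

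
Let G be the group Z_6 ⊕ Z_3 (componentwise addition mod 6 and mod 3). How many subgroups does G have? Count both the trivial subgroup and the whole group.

12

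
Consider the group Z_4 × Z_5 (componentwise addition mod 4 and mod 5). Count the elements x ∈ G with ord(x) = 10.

An element (a,b) has order lcm(ord(a), ord(b)); count pairs with lcm equal to 10.
Enumerating gives 4 such elements.

4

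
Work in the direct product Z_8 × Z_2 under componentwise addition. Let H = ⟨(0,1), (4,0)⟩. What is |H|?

|⟨(0,1)⟩| = 2 and |⟨(4,0)⟩| = 2, so |H| is a multiple of lcm(2, 2) = 2 and divides |G| = 16.
Closing under the operation: H = {(0,0), (0,1), (4,0), (4,1)}, so |H| = 4.

4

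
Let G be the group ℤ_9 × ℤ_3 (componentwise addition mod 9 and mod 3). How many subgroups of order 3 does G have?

4

|G| = 27 and 3 | 27, so subgroups of order 3 are possible by Lagrange.
The subgroups of order 3 are: {(0,0), (0,1), (0,2)}; {(0,0), (3,0), (6,0)}; {(0,0), (3,1), (6,2)}; {(0,0), (3,2), (6,1)}.
So G has 4 subgroups of order 3.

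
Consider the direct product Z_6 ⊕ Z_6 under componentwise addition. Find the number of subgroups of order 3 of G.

4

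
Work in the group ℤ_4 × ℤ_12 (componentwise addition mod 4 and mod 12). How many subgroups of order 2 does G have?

3

|G| = 48 and 2 | 48, so subgroups of order 2 are possible by Lagrange.
The subgroups of order 2 are: {(0,0), (0,6)}; {(0,0), (2,0)}; {(0,0), (2,6)}.
So G has 3 subgroups of order 2.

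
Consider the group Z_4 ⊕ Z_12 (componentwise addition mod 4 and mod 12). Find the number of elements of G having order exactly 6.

6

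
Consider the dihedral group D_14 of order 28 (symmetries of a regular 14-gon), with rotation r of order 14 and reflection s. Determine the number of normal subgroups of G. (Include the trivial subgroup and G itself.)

7

G has 28 subgroups. Checking conjugation-invariance by order — order 1: 1/1 normal; order 2: 1/15 normal; order 4: 0/7 normal; order 7: 1/1 normal; order 14: 3/3 normal; order 28: 1/1 normal.
Total normal subgroups: 7.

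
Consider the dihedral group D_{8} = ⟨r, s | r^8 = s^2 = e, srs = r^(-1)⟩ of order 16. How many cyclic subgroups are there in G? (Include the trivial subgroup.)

12

Group the elements of G by the cyclic subgroup they generate; each cyclic subgroup of order d accounts for φ(d) elements.
Cyclic subgroups by order — order 1: 1; order 2: 9; order 4: 1; order 8: 1.
Total: 12.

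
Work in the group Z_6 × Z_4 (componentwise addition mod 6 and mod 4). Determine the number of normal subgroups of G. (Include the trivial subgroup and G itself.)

G is abelian, so every subgroup is normal.
G has 16 subgroups in total, hence 16 normal subgroups.

16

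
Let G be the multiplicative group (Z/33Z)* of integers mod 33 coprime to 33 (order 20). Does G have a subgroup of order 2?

2 | 20. A subgroup of order 2 is {1, 10}.

Yes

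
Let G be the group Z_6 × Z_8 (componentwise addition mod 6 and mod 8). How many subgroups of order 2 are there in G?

|G| = 48 and 2 | 48, so subgroups of order 2 are possible by Lagrange.
The subgroups of order 2 are: {(0,0), (0,4)}; {(0,0), (3,0)}; {(0,0), (3,4)}.
So G has 3 subgroups of order 2.

3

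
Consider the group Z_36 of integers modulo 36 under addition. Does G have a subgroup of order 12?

Yes

12 | 36. A subgroup of order 12 is {0, 3, 6, 9, 12, 15, 18, 21, 24, 27, 30, 33}.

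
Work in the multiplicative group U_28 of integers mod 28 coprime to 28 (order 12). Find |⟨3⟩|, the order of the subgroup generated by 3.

6

Compute successive powers of 3 mod 28: 3, 9, 27, 25, 19, 1; 3^6 ≡ 1 (mod 28).
So |⟨3⟩| = 6.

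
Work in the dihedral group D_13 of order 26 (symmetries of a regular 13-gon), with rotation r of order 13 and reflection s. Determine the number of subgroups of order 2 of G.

13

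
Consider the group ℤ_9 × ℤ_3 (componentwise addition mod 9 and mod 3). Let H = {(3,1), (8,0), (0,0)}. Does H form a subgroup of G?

No

(3,1) ∈ H but its inverse (6,2) ∉ H, so H is not a subgroup.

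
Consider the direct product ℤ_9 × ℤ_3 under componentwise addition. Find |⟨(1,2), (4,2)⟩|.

|⟨(1,2)⟩| = 9 and |⟨(4,2)⟩| = 9, so |H| is a multiple of lcm(9, 9) = 9 and divides |G| = 27.
Closing under the operation: H = {(0,0), (1,2), (2,1), (3,0), (4,2), (5,1), (6,0), (7,2), (8,1)}, so |H| = 9.

9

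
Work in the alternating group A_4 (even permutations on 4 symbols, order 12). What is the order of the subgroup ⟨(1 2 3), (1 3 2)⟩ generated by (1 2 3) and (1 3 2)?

3

|⟨(1 2 3)⟩| = 3 and |⟨(1 3 2)⟩| = 3, so |H| is a multiple of lcm(3, 3) = 3 and divides |G| = 12.
Closing under the operation: H = {e, (1 2 3), (1 3 2)}, so |H| = 3.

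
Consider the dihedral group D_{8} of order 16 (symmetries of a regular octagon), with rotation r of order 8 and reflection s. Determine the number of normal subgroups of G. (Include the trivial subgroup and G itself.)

G has 19 subgroups. Checking conjugation-invariance by order — order 1: 1/1 normal; order 2: 1/9 normal; order 4: 1/5 normal; order 8: 3/3 normal; order 16: 1/1 normal.
Total normal subgroups: 7.

7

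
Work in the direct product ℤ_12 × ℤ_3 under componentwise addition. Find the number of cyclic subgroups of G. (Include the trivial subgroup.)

15

Group the elements of G by the cyclic subgroup they generate; each cyclic subgroup of order d accounts for φ(d) elements.
Cyclic subgroups by order — order 1: 1; order 2: 1; order 3: 4; order 4: 1; order 6: 4; order 12: 4.
Total: 15.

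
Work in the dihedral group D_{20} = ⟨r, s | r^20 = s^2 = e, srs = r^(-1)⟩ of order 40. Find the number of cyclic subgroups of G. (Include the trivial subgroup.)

26

A cyclic subgroup of order d is generated by each of its φ(d) elements of order d, so the cyclic subgroups of order d number (#elements of order d)/φ(d).
Cyclic subgroups by order — order 1: 1; order 2: 21; order 4: 1; order 5: 1; order 10: 1; order 20: 1.
Total: 26.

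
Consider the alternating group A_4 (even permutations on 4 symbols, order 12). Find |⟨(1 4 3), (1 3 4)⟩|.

|⟨(1 4 3)⟩| = 3 and |⟨(1 3 4)⟩| = 3, so |H| is a multiple of lcm(3, 3) = 3 and divides |G| = 12.
Closing under the operation: H = {e, (1 3 4), (1 4 3)}, so |H| = 3.

3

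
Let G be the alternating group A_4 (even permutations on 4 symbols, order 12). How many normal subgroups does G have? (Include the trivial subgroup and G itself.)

3

G has 10 subgroups. Checking conjugation-invariance by order — order 1: 1/1 normal; order 2: 0/3 normal; order 3: 0/4 normal; order 4: 1/1 normal; order 12: 1/1 normal.
Total normal subgroups: 3.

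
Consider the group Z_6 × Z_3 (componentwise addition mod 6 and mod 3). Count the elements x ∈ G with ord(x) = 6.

8

An element (a,b) has order lcm(ord(a), ord(b)); count pairs with lcm equal to 6.
Enumerating gives 8 such elements.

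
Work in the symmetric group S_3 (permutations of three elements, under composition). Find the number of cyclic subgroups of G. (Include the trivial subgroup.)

Each element a generates a cyclic subgroup ⟨a⟩; distinct elements may generate the same one (a cyclic group of order d has φ(d) generators).
Cyclic subgroups by order — order 1: 1; order 2: 3; order 3: 1.
Total: 5.

5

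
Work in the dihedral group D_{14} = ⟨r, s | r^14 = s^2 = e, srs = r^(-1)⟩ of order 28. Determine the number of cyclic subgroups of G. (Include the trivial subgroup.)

18

Group the elements of G by the cyclic subgroup they generate; each cyclic subgroup of order d accounts for φ(d) elements.
Cyclic subgroups by order — order 1: 1; order 2: 15; order 7: 1; order 14: 1.
Total: 18.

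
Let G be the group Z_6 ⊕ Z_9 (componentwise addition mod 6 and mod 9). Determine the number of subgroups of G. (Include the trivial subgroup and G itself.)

20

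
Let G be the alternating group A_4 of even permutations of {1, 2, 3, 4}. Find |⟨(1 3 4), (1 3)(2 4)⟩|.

12

|⟨(1 3 4)⟩| = 3 and |⟨(1 3)(2 4)⟩| = 2, so |H| is a multiple of lcm(3, 2) = 6 and divides |G| = 12.
Closing {(1 3 4), (1 3)(2 4)} under the group operation gives all of G, so |H| = 12.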